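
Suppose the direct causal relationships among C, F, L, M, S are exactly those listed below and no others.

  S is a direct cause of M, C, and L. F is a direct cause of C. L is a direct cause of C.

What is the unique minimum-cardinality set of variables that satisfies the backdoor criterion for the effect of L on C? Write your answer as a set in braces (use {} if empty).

Variables eligible for adjustment (non-descendants of L, excluding L and C): {F, M, S}.
Backdoor paths from L to C:
  P1: L <- S -> C
The empty set is not sufficient: P1 (L <- S -> C) has no collider blocking it and no conditioned non-collider, so it is open.
Try {S}:
  P1: blocked at fork node S ∈ conditioning set.
{S} contains no descendant of L and blocks every backdoor path.
No other singleton works — e.g. {M} leaves P1 open — so {S} is the unique smallest valid adjustment set.

{S}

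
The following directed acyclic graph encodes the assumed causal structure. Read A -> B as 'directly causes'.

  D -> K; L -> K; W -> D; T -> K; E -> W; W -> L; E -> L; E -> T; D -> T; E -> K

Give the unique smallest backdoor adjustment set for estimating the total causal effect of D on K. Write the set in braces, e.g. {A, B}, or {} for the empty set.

{W}

Variables eligible for adjustment (non-descendants of D, excluding D and K): {E, L, W}.
Backdoor paths from D to K:
  P1: D <- W <- E -> L -> K
  P2: D <- W <- E -> T -> K
  P3: D <- W <- E -> K
  P4: D <- W -> L <- E -> T -> K
  P5: D <- W -> L <- E -> K
  P6: D <- W -> L -> K
The empty set is not sufficient: P1 (D <- W <- E -> L -> K) has no collider blocking it and no conditioned non-collider, so it is open.
Try {W}:
  P1: blocked at chain node W ∈ conditioning set.
  P2: blocked at chain node W ∈ conditioning set.
  P3: blocked at chain node W ∈ conditioning set.
  P4: blocked at fork node W ∈ conditioning set.
  P5: blocked at fork node W ∈ conditioning set.
  P6: blocked at fork node W ∈ conditioning set.
{W} contains no descendant of D and blocks every backdoor path.
No other singleton works — e.g. {E} leaves P6 open — so {W} is the unique smallest valid adjustment set.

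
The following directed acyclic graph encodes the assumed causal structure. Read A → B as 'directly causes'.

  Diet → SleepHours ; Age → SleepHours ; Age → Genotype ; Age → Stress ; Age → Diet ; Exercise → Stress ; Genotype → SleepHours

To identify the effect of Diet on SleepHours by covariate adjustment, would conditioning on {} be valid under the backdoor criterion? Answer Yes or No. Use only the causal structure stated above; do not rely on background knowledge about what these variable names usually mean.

Backdoor paths from Diet to SleepHours (paths whose first edge points into Diet):
  P1: Diet <- Age -> Genotype -> SleepHours
  P2: Diet <- Age -> SleepHours
Condition 1 (no descendant of Diet in the set): holds — descendants of Diet are {SleepHours}; none are in {}.
Condition 2 (every backdoor path blocked by {}):
  P1: open — no interior node is in the conditioning set.
  P2: open — no interior node is in the conditioning set.
{} does not satisfy the backdoor criterion.

No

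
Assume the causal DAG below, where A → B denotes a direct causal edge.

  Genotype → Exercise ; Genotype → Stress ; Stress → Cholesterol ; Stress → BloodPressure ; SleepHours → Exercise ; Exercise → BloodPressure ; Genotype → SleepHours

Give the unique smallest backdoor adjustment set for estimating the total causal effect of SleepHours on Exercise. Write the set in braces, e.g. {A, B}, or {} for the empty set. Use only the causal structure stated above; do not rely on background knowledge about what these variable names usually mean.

{Genotype}

Variables eligible for adjustment (non-descendants of SleepHours, excluding SleepHours and Exercise): {Cholesterol, Genotype, Stress}.
Backdoor paths from SleepHours to Exercise:
  P1: SleepHours <- Genotype -> Exercise
  P2: SleepHours <- Genotype -> Stress -> BloodPressure <- Exercise
The empty set is not sufficient: P1 (SleepHours <- Genotype -> Exercise) has no collider blocking it and no conditioned non-collider, so it is open.
Try {Genotype}:
  P1: blocked at fork node Genotype ∈ conditioning set.
  P2: blocked at fork node Genotype ∈ conditioning set.
{Genotype} contains no descendant of SleepHours and blocks every backdoor path.
No other singleton works — e.g. {Stress} leaves P1 open — so {Genotype} is the unique smallest valid adjustment set.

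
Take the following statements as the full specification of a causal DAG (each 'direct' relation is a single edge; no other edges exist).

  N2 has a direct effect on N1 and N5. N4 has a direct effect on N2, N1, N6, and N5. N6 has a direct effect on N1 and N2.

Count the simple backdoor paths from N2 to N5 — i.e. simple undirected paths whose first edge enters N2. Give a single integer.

3

A backdoor path from N2 to N5 is any simple undirected path whose first edge points into N2 (i.e. leaves N2 via a parent).
Parents of N2: {N4, N6}.
Enumerating:
  P1: N2 <- N4 -> N5
  P2: N2 <- N6 <- N4 -> N5
  P3: N2 <- N6 -> N1 <- N4 -> N5
That exhausts the simple backdoor paths. Count: 3.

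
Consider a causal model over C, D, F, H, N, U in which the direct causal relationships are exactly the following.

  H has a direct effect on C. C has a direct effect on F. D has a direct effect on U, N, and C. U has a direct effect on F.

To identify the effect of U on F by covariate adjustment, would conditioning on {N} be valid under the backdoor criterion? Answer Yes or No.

No

Backdoor paths from U to F (paths whose first edge points into U):
  P1: U <- D -> C -> F
Condition 1 (no descendant of U in the set): holds — descendants of U are {F}; none are in {N}.
Condition 2 (every backdoor path blocked by {N}):
  P1: open — no interior node is in the conditioning set.
{N} does not satisfy the backdoor criterion.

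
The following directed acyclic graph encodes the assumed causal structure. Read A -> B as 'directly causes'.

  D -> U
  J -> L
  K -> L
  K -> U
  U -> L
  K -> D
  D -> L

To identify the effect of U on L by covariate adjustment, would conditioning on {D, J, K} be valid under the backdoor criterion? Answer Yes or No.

Yes

Backdoor paths from U to L (paths whose first edge points into U):
  P1: U <- K -> D -> L
  P2: U <- K -> L
  P3: U <- D <- K -> L
  P4: U <- D -> L
Condition 1 (no descendant of U in the set): holds — descendants of U are {L}; none are in {D, J, K}.
Condition 2 (every backdoor path blocked by {D, J, K}):
  P1: blocked at fork node K ∈ conditioning set.
  P2: blocked at fork node K ∈ conditioning set.
  P3: blocked at chain node D ∈ conditioning set.
  P4: blocked at fork node D ∈ conditioning set.
{D, J, K} satisfies the backdoor criterion.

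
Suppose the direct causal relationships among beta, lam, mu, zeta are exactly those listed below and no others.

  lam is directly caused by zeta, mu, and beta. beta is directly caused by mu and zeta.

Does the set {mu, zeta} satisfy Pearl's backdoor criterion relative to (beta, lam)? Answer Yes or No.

Backdoor paths from beta to lam (paths whose first edge points into beta):
  P1: beta <- mu -> lam
  P2: beta <- zeta -> lam
Condition 1 (no descendant of beta in the set): holds — descendants of beta are {lam}; none are in {mu, zeta}.
Condition 2 (every backdoor path blocked by {mu, zeta}):
  P1: blocked at fork node mu ∈ conditioning set.
  P2: blocked at fork node zeta ∈ conditioning set.
{mu, zeta} satisfies the backdoor criterion.

Yes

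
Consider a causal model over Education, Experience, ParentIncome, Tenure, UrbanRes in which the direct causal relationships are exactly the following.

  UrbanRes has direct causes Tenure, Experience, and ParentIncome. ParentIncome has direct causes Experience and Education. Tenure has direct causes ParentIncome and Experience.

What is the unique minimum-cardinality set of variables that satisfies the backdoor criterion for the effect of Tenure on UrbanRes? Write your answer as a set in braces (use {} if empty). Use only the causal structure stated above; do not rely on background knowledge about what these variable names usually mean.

Variables eligible for adjustment (non-descendants of Tenure, excluding Tenure and UrbanRes): {Education, Experience, ParentIncome}.
Backdoor paths from Tenure to UrbanRes:
  P1: Tenure <- Experience -> ParentIncome -> UrbanRes
  P2: Tenure <- Experience -> UrbanRes
  P3: Tenure <- ParentIncome <- Experience -> UrbanRes
  P4: Tenure <- ParentIncome -> UrbanRes
The empty set is not sufficient: P1 (Tenure <- Experience -> ParentIncome -> UrbanRes) has no collider blocking it and no conditioned non-collider, so it is open.
Try {Experience, ParentIncome}:
  P1: blocked at fork node Experience ∈ conditioning set.
  P2: blocked at fork node Experience ∈ conditioning set.
  P3: blocked at chain node ParentIncome ∈ conditioning set.
  P4: blocked at fork node ParentIncome ∈ conditioning set.
{Experience, ParentIncome} contains no descendant of Tenure and blocks every backdoor path.
Every element of {Experience, ParentIncome} is needed (dropping Experience leaves P2 open; dropping ParentIncome leaves P4 open), so no proper subset is valid.
Among all size-2 subsets of the eligible variables, only {Experience, ParentIncome} blocks every backdoor path, so it is the unique smallest valid adjustment set.

{Experience, ParentIncome}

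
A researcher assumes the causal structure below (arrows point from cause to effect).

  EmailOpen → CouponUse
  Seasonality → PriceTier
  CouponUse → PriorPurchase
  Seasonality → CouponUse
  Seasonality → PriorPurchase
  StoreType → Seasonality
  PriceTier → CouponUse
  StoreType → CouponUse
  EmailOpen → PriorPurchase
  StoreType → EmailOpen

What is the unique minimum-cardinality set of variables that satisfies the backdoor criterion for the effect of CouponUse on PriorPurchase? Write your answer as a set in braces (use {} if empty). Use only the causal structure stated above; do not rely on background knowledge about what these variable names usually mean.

Variables eligible for adjustment (non-descendants of CouponUse, excluding CouponUse and PriorPurchase): {EmailOpen, PriceTier, Seasonality, StoreType}.
Backdoor paths from CouponUse to PriorPurchase:
  P1: CouponUse <- StoreType -> EmailOpen -> PriorPurchase
  P2: CouponUse <- StoreType -> Seasonality -> PriorPurchase
  P3: CouponUse <- EmailOpen <- StoreType -> Seasonality -> PriorPurchase
  P4: CouponUse <- EmailOpen -> PriorPurchase
  P5: CouponUse <- Seasonality <- StoreType -> EmailOpen -> PriorPurchase
  P6: CouponUse <- Seasonality -> PriorPurchase
  P7: CouponUse <- PriceTier <- Seasonality <- StoreType -> EmailOpen -> PriorPurchase
  P8: CouponUse <- PriceTier <- Seasonality -> PriorPurchase
The empty set is not sufficient: P1 (CouponUse <- StoreType -> EmailOpen -> PriorPurchase) has no collider blocking it and no conditioned non-collider, so it is open.
Try {EmailOpen, Seasonality}:
  P1: blocked at chain node EmailOpen ∈ conditioning set.
  P2: blocked at chain node Seasonality ∈ conditioning set.
  P3: blocked at chain node EmailOpen ∈ conditioning set.
  P4: blocked at fork node EmailOpen ∈ conditioning set.
  P5: blocked at chain node Seasonality ∈ conditioning set.
  P6: blocked at fork node Seasonality ∈ conditioning set.
  P7: blocked at chain node Seasonality ∈ conditioning set.
  P8: blocked at fork node Seasonality ∈ conditioning set.
{EmailOpen, Seasonality} contains no descendant of CouponUse and blocks every backdoor path.
Every element of {EmailOpen, Seasonality} is needed (dropping EmailOpen leaves P1 open; dropping Seasonality leaves P2 open), so no proper subset is valid.
Among all size-2 subsets of the eligible variables, only {EmailOpen, Seasonality} blocks every backdoor path, so it is the unique smallest valid adjustment set.

{EmailOpen, Seasonality}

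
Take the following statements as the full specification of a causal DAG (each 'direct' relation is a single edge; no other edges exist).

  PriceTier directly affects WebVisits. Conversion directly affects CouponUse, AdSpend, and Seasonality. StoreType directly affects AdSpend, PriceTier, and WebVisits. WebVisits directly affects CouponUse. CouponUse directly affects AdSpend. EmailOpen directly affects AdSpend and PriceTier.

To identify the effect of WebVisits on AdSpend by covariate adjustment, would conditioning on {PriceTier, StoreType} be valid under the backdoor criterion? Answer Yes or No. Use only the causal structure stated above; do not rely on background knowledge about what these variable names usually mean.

Yes

Backdoor paths from WebVisits to AdSpend (paths whose first edge points into WebVisits):
  P1: WebVisits <- StoreType -> PriceTier <- EmailOpen -> AdSpend
  P2: WebVisits <- StoreType -> AdSpend
  P3: WebVisits <- PriceTier <- EmailOpen -> AdSpend
  P4: WebVisits <- PriceTier <- StoreType -> AdSpend
Condition 1 (no descendant of WebVisits in the set): holds — descendants of WebVisits are {AdSpend, CouponUse}; none are in {PriceTier, StoreType}.
Condition 2 (every backdoor path blocked by {PriceTier, StoreType}):
  P1: blocked at fork node StoreType ∈ conditioning set.
  P2: blocked at fork node StoreType ∈ conditioning set.
  P3: blocked at chain node PriceTier ∈ conditioning set.
  P4: blocked at chain node PriceTier ∈ conditioning set.
{PriceTier, StoreType} satisfies the backdoor criterion.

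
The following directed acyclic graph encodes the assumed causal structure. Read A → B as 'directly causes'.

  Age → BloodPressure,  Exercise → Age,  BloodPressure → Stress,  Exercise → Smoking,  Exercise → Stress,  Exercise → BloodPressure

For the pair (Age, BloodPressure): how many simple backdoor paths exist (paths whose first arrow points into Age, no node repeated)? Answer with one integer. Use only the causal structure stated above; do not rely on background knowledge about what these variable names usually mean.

A backdoor path from Age to BloodPressure is any simple undirected path whose first edge points into Age (i.e. leaves Age via a parent).
Parents of Age: {Exercise}.
Enumerating:
  P1: Age <- Exercise -> BloodPressure
  P2: Age <- Exercise -> Stress <- BloodPressure
That exhausts the simple backdoor paths. Count: 2.

2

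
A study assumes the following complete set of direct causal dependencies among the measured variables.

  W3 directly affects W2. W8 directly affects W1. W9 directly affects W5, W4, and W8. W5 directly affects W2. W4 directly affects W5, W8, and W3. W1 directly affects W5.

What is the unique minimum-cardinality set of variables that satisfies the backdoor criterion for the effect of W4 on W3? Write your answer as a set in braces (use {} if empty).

Variables eligible for adjustment (non-descendants of W4, excluding W4 and W3): {W9}.
Backdoor paths from W4 to W3:
  P1: W4 <- W9 -> W8 -> W1 -> W5 -> W2 <- W3
  P2: W4 <- W9 -> W5 -> W2 <- W3
Each backdoor path contains an unconditioned collider, so every path is already blocked with the empty conditioning set:
  P1: blocked at collider W2 (neither it nor any descendant is in the conditioning set).
  P2: blocked at collider W2 (neither it nor any descendant is in the conditioning set).
The empty set is therefore the unique smallest valid set.

{}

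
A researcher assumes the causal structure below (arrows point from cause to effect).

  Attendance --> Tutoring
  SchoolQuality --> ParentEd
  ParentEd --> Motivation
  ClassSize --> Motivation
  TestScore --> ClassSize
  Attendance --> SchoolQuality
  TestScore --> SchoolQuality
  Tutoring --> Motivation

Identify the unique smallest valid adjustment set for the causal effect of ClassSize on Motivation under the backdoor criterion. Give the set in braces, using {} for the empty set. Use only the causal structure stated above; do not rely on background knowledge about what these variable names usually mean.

{TestScore}

Variables eligible for adjustment (non-descendants of ClassSize, excluding ClassSize and Motivation): {Attendance, ParentEd, SchoolQuality, TestScore, Tutoring}.
Backdoor paths from ClassSize to Motivation:
  P1: ClassSize <- TestScore -> SchoolQuality <- Attendance -> Tutoring -> Motivation
  P2: ClassSize <- TestScore -> SchoolQuality -> ParentEd -> Motivation
The empty set is not sufficient: P2 (ClassSize <- TestScore -> SchoolQuality -> ParentEd -> Motivation) has no collider blocking it and no conditioned non-collider, so it is open.
Try {TestScore}:
  P1: blocked at fork node TestScore ∈ conditioning set.
  P2: blocked at fork node TestScore ∈ conditioning set.
{TestScore} contains no descendant of ClassSize and blocks every backdoor path.
No other singleton works — e.g. {Attendance} leaves P2 open — so {TestScore} is the unique smallest valid adjustment set.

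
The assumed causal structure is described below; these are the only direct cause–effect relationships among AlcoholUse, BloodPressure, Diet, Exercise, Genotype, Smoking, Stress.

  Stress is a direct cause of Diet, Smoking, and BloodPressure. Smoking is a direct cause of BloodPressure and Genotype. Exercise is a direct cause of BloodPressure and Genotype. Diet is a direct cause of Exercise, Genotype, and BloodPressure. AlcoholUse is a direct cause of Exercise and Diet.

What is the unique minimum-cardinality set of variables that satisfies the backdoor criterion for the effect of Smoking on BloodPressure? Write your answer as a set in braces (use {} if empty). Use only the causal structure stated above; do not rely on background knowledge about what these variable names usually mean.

Variables eligible for adjustment (non-descendants of Smoking, excluding Smoking and BloodPressure): {AlcoholUse, Diet, Exercise, Stress}.
Backdoor paths from Smoking to BloodPressure:
  P1: Smoking <- Stress -> Diet <- AlcoholUse -> Exercise -> BloodPressure
  P2: Smoking <- Stress -> Diet -> Exercise -> BloodPressure
  P3: Smoking <- Stress -> Diet -> Genotype <- Exercise -> BloodPressure
  P4: Smoking <- Stress -> Diet -> BloodPressure
  P5: Smoking <- Stress -> BloodPressure
The empty set is not sufficient: P2 (Smoking <- Stress -> Diet -> Exercise -> BloodPressure) has no collider blocking it and no conditioned non-collider, so it is open.
Try {Stress}:
  P1: blocked at fork node Stress ∈ conditioning set.
  P2: blocked at fork node Stress ∈ conditioning set.
  P3: blocked at fork node Stress ∈ conditioning set.
  P4: blocked at fork node Stress ∈ conditioning set.
  P5: blocked at fork node Stress ∈ conditioning set.
{Stress} contains no descendant of Smoking and blocks every backdoor path.
No other singleton works — e.g. {AlcoholUse} leaves P2 open — so {Stress} is the unique smallest valid adjustment set.

{Stress}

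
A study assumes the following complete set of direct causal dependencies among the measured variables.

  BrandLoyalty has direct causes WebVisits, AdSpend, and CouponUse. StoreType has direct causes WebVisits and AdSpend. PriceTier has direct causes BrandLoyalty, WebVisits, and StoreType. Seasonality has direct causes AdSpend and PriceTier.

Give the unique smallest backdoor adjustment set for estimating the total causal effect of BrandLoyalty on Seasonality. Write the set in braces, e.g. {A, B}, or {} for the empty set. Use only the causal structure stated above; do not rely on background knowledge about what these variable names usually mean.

Variables eligible for adjustment (non-descendants of BrandLoyalty, excluding BrandLoyalty and Seasonality): {AdSpend, CouponUse, StoreType, WebVisits}.
Backdoor paths from BrandLoyalty to Seasonality:
  P1: BrandLoyalty <- WebVisits -> StoreType <- AdSpend -> Seasonality
  P2: BrandLoyalty <- WebVisits -> StoreType -> PriceTier -> Seasonality
  P3: BrandLoyalty <- WebVisits -> PriceTier <- StoreType <- AdSpend -> Seasonality
  P4: BrandLoyalty <- WebVisits -> PriceTier -> Seasonality
  P5: BrandLoyalty <- AdSpend -> StoreType <- WebVisits -> PriceTier -> Seasonality
  P6: BrandLoyalty <- AdSpend -> StoreType -> PriceTier -> Seasonality
  P7: BrandLoyalty <- AdSpend -> Seasonality
The empty set is not sufficient: P2 (BrandLoyalty <- WebVisits -> StoreType -> PriceTier -> Seasonality) has no collider blocking it and no conditioned non-collider, so it is open.
Try {AdSpend, WebVisits}:
  P1: blocked at fork node WebVisits ∈ conditioning set.
  P2: blocked at fork node WebVisits ∈ conditioning set.
  P3: blocked at fork node WebVisits ∈ conditioning set.
  P4: blocked at fork node WebVisits ∈ conditioning set.
  P5: blocked at fork node AdSpend ∈ conditioning set.
  P6: blocked at fork node AdSpend ∈ conditioning set.
  P7: blocked at fork node AdSpend ∈ conditioning set.
{AdSpend, WebVisits} contains no descendant of BrandLoyalty and blocks every backdoor path.
Every element of {AdSpend, WebVisits} is needed (dropping AdSpend leaves P6 open; dropping WebVisits leaves P2 open), so no proper subset is valid.
Among all size-2 subsets of the eligible variables, only {AdSpend, WebVisits} blocks every backdoor path, so it is the unique smallest valid adjustment set.

{AdSpend, WebVisits}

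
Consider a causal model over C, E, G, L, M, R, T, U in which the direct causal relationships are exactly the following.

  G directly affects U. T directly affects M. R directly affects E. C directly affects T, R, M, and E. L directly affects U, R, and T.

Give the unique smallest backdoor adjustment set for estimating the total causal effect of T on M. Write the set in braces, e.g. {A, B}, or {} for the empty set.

Variables eligible for adjustment (non-descendants of T, excluding T and M): {C, E, G, L, R, U}.
Backdoor paths from T to M:
  P1: T <- L -> R <- C -> M
  P2: T <- L -> R -> E <- C -> M
  P3: T <- C -> M
The empty set is not sufficient: P3 (T <- C -> M) has no collider blocking it and no conditioned non-collider, so it is open.
Try {C}:
  P1: blocked at collider R (neither it nor any descendant is in the conditioning set).
  P2: blocked at collider E (neither it nor any descendant is in the conditioning set).
  P3: blocked at fork node C ∈ conditioning set.
{C} contains no descendant of T and blocks every backdoor path.
No other singleton works — e.g. {L} leaves P3 open — so {C} is the unique smallest valid adjustment set.

{C}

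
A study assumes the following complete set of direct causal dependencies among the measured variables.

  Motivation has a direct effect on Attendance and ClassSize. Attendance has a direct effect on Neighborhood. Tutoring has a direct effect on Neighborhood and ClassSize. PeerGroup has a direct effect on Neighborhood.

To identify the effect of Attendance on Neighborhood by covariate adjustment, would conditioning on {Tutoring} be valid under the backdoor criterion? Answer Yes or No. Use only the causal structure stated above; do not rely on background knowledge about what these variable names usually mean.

Backdoor paths from Attendance to Neighborhood (paths whose first edge points into Attendance):
  P1: Attendance <- Motivation -> ClassSize <- Tutoring -> Neighborhood
Condition 1 (no descendant of Attendance in the set): holds — descendants of Attendance are {Neighborhood}; none are in {Tutoring}.
Condition 2 (every backdoor path blocked by {Tutoring}):
  P1: blocked at collider ClassSize (neither it nor any descendant is in the conditioning set).
{Tutoring} satisfies the backdoor criterion.

Yes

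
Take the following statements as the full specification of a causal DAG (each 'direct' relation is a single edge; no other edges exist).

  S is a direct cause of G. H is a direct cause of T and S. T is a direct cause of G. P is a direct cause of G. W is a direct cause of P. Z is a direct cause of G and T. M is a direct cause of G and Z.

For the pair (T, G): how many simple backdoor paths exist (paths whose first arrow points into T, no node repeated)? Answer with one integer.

A backdoor path from T to G is any simple undirected path whose first edge points into T (i.e. leaves T via a parent).
Parents of T: {H, Z}.
Enumerating:
  P1: T <- H -> S -> G
  P2: T <- Z <- M -> G
  P3: T <- Z -> G
That exhausts the simple backdoor paths. Count: 3.

3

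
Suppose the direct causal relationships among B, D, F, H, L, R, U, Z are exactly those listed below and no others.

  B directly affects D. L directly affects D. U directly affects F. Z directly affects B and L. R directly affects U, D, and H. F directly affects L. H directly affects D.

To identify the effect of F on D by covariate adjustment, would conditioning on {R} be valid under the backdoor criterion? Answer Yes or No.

Yes

Backdoor paths from F to D (paths whose first edge points into F):
  P1: F <- U <- R -> H -> D
  P2: F <- U <- R -> D
Condition 1 (no descendant of F in the set): holds — descendants of F are {D, L}; none are in {R}.
Condition 2 (every backdoor path blocked by {R}):
  P1: blocked at fork node R ∈ conditioning set.
  P2: blocked at fork node R ∈ conditioning set.
{R} satisfies the backdoor criterion.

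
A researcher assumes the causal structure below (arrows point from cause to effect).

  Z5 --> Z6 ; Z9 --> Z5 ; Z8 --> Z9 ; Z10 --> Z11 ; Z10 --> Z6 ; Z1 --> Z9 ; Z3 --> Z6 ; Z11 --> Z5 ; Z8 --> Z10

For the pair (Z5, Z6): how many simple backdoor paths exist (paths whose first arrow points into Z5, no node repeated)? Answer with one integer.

2

A backdoor path from Z5 to Z6 is any simple undirected path whose first edge points into Z5 (i.e. leaves Z5 via a parent).
Parents of Z5: {Z11, Z9}.
Enumerating:
  P1: Z5 <- Z11 <- Z10 -> Z6
  P2: Z5 <- Z9 <- Z8 -> Z10 -> Z6
That exhausts the simple backdoor paths. Count: 2.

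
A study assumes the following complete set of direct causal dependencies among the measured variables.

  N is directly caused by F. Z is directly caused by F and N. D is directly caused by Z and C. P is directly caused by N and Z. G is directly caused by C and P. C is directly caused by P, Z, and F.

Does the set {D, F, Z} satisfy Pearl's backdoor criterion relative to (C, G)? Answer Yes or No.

Backdoor paths from C to G (paths whose first edge points into C):
  P1: C <- F -> N -> Z -> P -> G
  P2: C <- F -> N -> P -> G
  P3: C <- F -> Z <- N -> P -> G
  P4: C <- F -> Z -> P -> G
  P5: C <- Z <- F -> N -> P -> G
  P6: C <- Z <- N -> P -> G
  P7: C <- Z -> P -> G
  P8: C <- P -> G
Condition 1 (no descendant of C in the set): FAILS — D is a descendant of C.
Condition 2 (every backdoor path blocked by {D, F, Z}):
  P1: blocked at fork node F ∈ conditioning set.
  P2: blocked at fork node F ∈ conditioning set.
  P3: blocked at fork node F ∈ conditioning set.
  P4: blocked at fork node F ∈ conditioning set.
  P5: blocked at chain node Z ∈ conditioning set.
  P6: blocked at chain node Z ∈ conditioning set.
  P7: blocked at fork node Z ∈ conditioning set.
  P8: open — no interior node is in the conditioning set.
{D, F, Z} does not satisfy the backdoor criterion.

No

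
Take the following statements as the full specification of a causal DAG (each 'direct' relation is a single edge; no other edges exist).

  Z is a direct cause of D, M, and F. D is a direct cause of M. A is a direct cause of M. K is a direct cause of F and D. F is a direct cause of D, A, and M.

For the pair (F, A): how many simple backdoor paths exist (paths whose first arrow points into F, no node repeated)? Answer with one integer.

A backdoor path from F to A is any simple undirected path whose first edge points into F (i.e. leaves F via a parent).
Parents of F: {K, Z}.
Enumerating:
  P1: F <- Z -> D -> M <- A
  P2: F <- Z -> M <- A
  P3: F <- K -> D <- Z -> M <- A
  P4: F <- K -> D -> M <- A
That exhausts the simple backdoor paths. Count: 4.

4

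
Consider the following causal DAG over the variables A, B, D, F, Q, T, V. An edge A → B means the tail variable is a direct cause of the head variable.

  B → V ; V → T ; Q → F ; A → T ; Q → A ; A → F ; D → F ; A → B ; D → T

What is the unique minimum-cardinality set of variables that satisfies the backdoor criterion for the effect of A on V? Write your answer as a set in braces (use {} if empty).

{}

Variables eligible for adjustment (non-descendants of A, excluding A and V): {D, Q}.
Backdoor paths from A to V:
  P1: A <- Q -> F <- D -> T <- V
Each backdoor path contains an unconditioned collider, so every path is already blocked with the empty conditioning set:
  P1: blocked at collider F (neither it nor any descendant is in the conditioning set).
The empty set is therefore the unique smallest valid set.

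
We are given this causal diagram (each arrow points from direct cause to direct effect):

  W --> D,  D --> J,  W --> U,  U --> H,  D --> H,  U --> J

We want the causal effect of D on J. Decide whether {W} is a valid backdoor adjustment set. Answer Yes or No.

Backdoor paths from D to J (paths whose first edge points into D):
  P1: D <- W -> U -> J
Condition 1 (no descendant of D in the set): holds — descendants of D are {H, J}; none are in {W}.
Condition 2 (every backdoor path blocked by {W}):
  P1: blocked at fork node W ∈ conditioning set.
{W} satisfies the backdoor criterion.

Yes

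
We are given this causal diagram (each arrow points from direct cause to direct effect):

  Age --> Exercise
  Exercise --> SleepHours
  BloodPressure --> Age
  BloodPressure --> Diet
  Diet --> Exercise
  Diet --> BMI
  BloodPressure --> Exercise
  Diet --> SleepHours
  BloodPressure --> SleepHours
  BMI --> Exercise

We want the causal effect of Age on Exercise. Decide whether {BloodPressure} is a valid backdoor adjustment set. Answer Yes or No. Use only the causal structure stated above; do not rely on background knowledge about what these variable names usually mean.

Yes

Backdoor paths from Age to Exercise (paths whose first edge points into Age):
  P1: Age <- BloodPressure -> Diet -> BMI -> Exercise
  P2: Age <- BloodPressure -> Diet -> Exercise
  P3: Age <- BloodPressure -> Diet -> SleepHours <- Exercise
  P4: Age <- BloodPressure -> Exercise
  P5: Age <- BloodPressure -> SleepHours <- Diet -> BMI -> Exercise
  P6: Age <- BloodPressure -> SleepHours <- Diet -> Exercise
  P7: Age <- BloodPressure -> SleepHours <- Exercise
Condition 1 (no descendant of Age in the set): holds — descendants of Age are {Exercise, SleepHours}; none are in {BloodPressure}.
Condition 2 (every backdoor path blocked by {BloodPressure}):
  P1: blocked at fork node BloodPressure ∈ conditioning set.
  P2: blocked at fork node BloodPressure ∈ conditioning set.
  P3: blocked at fork node BloodPressure ∈ conditioning set.
  P4: blocked at fork node BloodPressure ∈ conditioning set.
  P5: blocked at fork node BloodPressure ∈ conditioning set.
  P6: blocked at fork node BloodPressure ∈ conditioning set.
  P7: blocked at fork node BloodPressure ∈ conditioning set.
{BloodPressure} satisfies the backdoor criterion.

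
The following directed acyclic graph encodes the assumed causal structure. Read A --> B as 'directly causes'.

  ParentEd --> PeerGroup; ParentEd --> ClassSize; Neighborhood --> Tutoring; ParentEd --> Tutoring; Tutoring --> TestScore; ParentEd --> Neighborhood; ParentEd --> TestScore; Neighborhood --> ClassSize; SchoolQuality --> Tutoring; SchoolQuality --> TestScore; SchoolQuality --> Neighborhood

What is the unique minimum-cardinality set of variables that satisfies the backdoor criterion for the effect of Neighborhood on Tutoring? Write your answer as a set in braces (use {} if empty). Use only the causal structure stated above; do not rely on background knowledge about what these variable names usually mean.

{ParentEd, SchoolQuality}

Variables eligible for adjustment (non-descendants of Neighborhood, excluding Neighborhood and Tutoring): {ParentEd, PeerGroup, SchoolQuality}.
Backdoor paths from Neighborhood to Tutoring:
  P1: Neighborhood <- ParentEd -> Tutoring
  P2: Neighborhood <- ParentEd -> TestScore <- SchoolQuality -> Tutoring
  P3: Neighborhood <- ParentEd -> TestScore <- Tutoring
  P4: Neighborhood <- SchoolQuality -> Tutoring
  P5: Neighborhood <- SchoolQuality -> TestScore <- ParentEd -> Tutoring
  P6: Neighborhood <- SchoolQuality -> TestScore <- Tutoring
The empty set is not sufficient: P1 (Neighborhood <- ParentEd -> Tutoring) has no collider blocking it and no conditioned non-collider, so it is open.
Try {ParentEd, SchoolQuality}:
  P1: blocked at fork node ParentEd ∈ conditioning set.
  P2: blocked at fork node ParentEd ∈ conditioning set.
  P3: blocked at fork node ParentEd ∈ conditioning set.
  P4: blocked at fork node SchoolQuality ∈ conditioning set.
  P5: blocked at fork node SchoolQuality ∈ conditioning set.
  P6: blocked at fork node SchoolQuality ∈ conditioning set.
{ParentEd, SchoolQuality} contains no descendant of Neighborhood and blocks every backdoor path.
Every element of {ParentEd, SchoolQuality} is needed (dropping ParentEd leaves P1 open; dropping SchoolQuality leaves P4 open), so no proper subset is valid.
Among all size-2 subsets of the eligible variables, only {ParentEd, SchoolQuality} blocks every backdoor path, so it is the unique smallest valid adjustment set.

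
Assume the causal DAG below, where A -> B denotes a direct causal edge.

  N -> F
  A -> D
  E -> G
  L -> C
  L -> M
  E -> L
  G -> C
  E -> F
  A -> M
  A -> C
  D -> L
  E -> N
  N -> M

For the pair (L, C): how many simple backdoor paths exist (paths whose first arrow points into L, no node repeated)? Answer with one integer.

A backdoor path from L to C is any simple undirected path whose first edge points into L (i.e. leaves L via a parent).
Parents of L: {D, E}.
Enumerating:
  P1: L <- E -> N -> M <- A -> C
  P2: L <- E -> G -> C
  P3: L <- E -> F <- N -> M <- A -> C
  P4: L <- D <- A -> M <- N <- E -> G -> C
  P5: L <- D <- A -> M <- N -> F <- E -> G -> C
  P6: L <- D <- A -> C
That exhausts the simple backdoor paths. Count: 6.

6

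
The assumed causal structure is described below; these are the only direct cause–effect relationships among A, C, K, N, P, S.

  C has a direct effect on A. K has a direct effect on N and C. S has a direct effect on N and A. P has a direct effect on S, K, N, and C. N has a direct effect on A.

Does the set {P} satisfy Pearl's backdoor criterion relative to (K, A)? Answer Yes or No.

Yes

Backdoor paths from K to A (paths whose first edge points into K):
  P1: K <- P -> S -> N -> A
  P2: K <- P -> S -> A
  P3: K <- P -> C -> A
  P4: K <- P -> N <- S -> A
  P5: K <- P -> N -> A
Condition 1 (no descendant of K in the set): holds — descendants of K are {A, C, N}; none are in {P}.
Condition 2 (every backdoor path blocked by {P}):
  P1: blocked at fork node P ∈ conditioning set.
  P2: blocked at fork node P ∈ conditioning set.
  P3: blocked at fork node P ∈ conditioning set.
  P4: blocked at fork node P ∈ conditioning set.
  P5: blocked at fork node P ∈ conditioning set.
{P} satisfies the backdoor criterion.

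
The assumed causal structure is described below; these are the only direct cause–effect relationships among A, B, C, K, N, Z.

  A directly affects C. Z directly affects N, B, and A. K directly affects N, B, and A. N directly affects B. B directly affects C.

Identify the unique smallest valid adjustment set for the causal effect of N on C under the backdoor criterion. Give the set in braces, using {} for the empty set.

{K, Z}

Variables eligible for adjustment (non-descendants of N, excluding N and C): {A, K, Z}.
Backdoor paths from N to C:
  P1: N <- K -> B <- Z -> A -> C
  P2: N <- K -> B -> C
  P3: N <- K -> A <- Z -> B -> C
  P4: N <- K -> A -> C
  P5: N <- Z -> B <- K -> A -> C
  P6: N <- Z -> B -> C
  P7: N <- Z -> A <- K -> B -> C
  P8: N <- Z -> A -> C
The empty set is not sufficient: P2 (N <- K -> B -> C) has no collider blocking it and no conditioned non-collider, so it is open.
Try {K, Z}:
  P1: blocked at fork node K ∈ conditioning set.
  P2: blocked at fork node K ∈ conditioning set.
  P3: blocked at fork node K ∈ conditioning set.
  P4: blocked at fork node K ∈ conditioning set.
  P5: blocked at fork node Z ∈ conditioning set.
  P6: blocked at fork node Z ∈ conditioning set.
  P7: blocked at fork node Z ∈ conditioning set.
  P8: blocked at fork node Z ∈ conditioning set.
{K, Z} contains no descendant of N and blocks every backdoor path.
Every element of {K, Z} is needed (dropping K leaves P2 open; dropping Z leaves P6 open), so no proper subset is valid.
Among all size-2 subsets of the eligible variables, only {K, Z} blocks every backdoor path, so it is the unique smallest valid adjustment set.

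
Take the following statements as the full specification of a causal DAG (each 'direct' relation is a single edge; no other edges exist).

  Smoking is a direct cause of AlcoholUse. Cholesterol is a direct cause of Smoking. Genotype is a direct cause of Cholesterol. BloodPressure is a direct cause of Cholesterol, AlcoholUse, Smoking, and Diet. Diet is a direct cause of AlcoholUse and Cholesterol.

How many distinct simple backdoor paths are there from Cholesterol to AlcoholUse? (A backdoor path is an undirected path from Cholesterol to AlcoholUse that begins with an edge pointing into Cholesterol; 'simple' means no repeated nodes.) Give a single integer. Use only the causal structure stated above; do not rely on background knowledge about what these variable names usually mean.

A backdoor path from Cholesterol to AlcoholUse is any simple undirected path whose first edge points into Cholesterol (i.e. leaves Cholesterol via a parent).
Parents of Cholesterol: {BloodPressure, Diet, Genotype}.
Enumerating:
  P1: Cholesterol <- BloodPressure -> Diet -> AlcoholUse
  P2: Cholesterol <- BloodPressure -> Smoking -> AlcoholUse
  P3: Cholesterol <- BloodPressure -> AlcoholUse
  P4: Cholesterol <- Diet <- BloodPressure -> Smoking -> AlcoholUse
  P5: Cholesterol <- Diet <- BloodPressure -> AlcoholUse
  P6: Cholesterol <- Diet -> AlcoholUse
That exhausts the simple backdoor paths. Count: 6.

6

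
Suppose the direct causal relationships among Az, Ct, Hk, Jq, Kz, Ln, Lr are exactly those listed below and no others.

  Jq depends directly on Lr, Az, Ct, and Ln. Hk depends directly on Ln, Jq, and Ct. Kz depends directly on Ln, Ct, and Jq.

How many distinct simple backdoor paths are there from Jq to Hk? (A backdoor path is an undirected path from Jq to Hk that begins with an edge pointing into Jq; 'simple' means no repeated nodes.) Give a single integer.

4

A backdoor path from Jq to Hk is any simple undirected path whose first edge points into Jq (i.e. leaves Jq via a parent).
Parents of Jq: {Az, Ct, Ln, Lr}.
Enumerating:
  P1: Jq <- Ln -> Hk
  P2: Jq <- Ln -> Kz <- Ct -> Hk
  P3: Jq <- Ct -> Hk
  P4: Jq <- Ct -> Kz <- Ln -> Hk
That exhausts the simple backdoor paths. Count: 4.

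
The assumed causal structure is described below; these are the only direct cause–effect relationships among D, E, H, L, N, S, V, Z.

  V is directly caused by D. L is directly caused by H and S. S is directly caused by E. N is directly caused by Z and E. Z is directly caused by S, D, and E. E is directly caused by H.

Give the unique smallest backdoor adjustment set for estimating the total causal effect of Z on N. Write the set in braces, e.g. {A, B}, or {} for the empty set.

{E}

Variables eligible for adjustment (non-descendants of Z, excluding Z and N): {D, E, H, L, S, V}.
Backdoor paths from Z to N:
  P1: Z <- E -> N
  P2: Z <- S <- E -> N
  P3: Z <- S -> L <- H -> E -> N
The empty set is not sufficient: P1 (Z <- E -> N) has no collider blocking it and no conditioned non-collider, so it is open.
Try {E}:
  P1: blocked at fork node E ∈ conditioning set.
  P2: blocked at fork node E ∈ conditioning set.
  P3: blocked at collider L (neither it nor any descendant is in the conditioning set).
{E} contains no descendant of Z and blocks every backdoor path.
No other singleton works — e.g. {H} leaves P1 open — so {E} is the unique smallest valid adjustment set.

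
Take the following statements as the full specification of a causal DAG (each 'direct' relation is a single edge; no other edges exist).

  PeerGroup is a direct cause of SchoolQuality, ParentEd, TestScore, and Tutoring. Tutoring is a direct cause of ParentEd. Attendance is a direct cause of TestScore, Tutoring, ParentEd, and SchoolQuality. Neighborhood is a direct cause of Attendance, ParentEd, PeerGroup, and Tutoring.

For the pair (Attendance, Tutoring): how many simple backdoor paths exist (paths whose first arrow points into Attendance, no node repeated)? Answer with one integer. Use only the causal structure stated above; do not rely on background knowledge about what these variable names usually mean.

5

A backdoor path from Attendance to Tutoring is any simple undirected path whose first edge points into Attendance (i.e. leaves Attendance via a parent).
Parents of Attendance: {Neighborhood}.
Enumerating:
  P1: Attendance <- Neighborhood -> PeerGroup -> Tutoring
  P2: Attendance <- Neighborhood -> PeerGroup -> ParentEd <- Tutoring
  P3: Attendance <- Neighborhood -> Tutoring
  P4: Attendance <- Neighborhood -> ParentEd <- PeerGroup -> Tutoring
  P5: Attendance <- Neighborhood -> ParentEd <- Tutoring
That exhausts the simple backdoor paths. Count: 5.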